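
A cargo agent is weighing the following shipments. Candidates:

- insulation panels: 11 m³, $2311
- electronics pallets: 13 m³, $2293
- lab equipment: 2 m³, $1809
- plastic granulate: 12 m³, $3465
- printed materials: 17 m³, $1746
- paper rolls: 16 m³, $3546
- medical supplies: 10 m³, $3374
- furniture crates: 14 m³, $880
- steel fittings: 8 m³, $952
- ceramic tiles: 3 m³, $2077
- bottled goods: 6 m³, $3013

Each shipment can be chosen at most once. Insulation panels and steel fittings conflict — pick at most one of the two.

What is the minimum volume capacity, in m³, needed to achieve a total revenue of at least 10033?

21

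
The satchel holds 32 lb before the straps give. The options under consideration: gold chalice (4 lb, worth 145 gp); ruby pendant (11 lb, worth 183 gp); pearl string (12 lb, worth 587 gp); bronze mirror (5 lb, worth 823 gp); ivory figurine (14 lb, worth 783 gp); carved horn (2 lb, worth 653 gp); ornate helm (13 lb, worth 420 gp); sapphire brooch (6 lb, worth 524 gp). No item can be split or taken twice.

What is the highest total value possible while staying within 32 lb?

2928

Best packing: gold chalice + bronze mirror + ivory figurine + carved horn + sapphire brooch — 31 lb, 2928 total.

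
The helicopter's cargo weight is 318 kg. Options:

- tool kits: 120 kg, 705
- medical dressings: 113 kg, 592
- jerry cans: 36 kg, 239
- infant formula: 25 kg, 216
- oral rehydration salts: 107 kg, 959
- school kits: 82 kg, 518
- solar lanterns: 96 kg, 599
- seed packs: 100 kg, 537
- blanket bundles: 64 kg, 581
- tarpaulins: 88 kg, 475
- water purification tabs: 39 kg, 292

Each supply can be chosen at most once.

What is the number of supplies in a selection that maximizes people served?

Optimal total is 2566.
For example infant formula + oral rehydration salts + school kits + blanket bundles + water purification tabs achieves it, using 317 kg.
Every optimal selection uses 5 supplies.

5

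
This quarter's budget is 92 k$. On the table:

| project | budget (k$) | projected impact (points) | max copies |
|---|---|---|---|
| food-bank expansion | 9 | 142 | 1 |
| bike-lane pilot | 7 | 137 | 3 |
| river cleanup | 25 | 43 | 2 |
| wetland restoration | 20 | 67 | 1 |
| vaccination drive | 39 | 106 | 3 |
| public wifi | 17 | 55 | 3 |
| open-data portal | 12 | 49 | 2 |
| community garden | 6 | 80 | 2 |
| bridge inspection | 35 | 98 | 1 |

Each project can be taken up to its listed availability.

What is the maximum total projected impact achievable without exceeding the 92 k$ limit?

884

Density check — bike-lane pilot 19.57, food-bank expansion 15.78, community garden 13.33, open-data portal 4.08 are the best per k$.
A density-first pass picks food-bank expansion + 3×bike-lane pilot + wetland restoration + 2×open-data portal + 2×community garden — 878 at 86 k$.
The 12 k$ tied up in open-data portal is better spent on public wifi — total rises to 884 (91 k$).
Every other selection either busts 92 k$ or exceeds an availability limit or fails to beat 884.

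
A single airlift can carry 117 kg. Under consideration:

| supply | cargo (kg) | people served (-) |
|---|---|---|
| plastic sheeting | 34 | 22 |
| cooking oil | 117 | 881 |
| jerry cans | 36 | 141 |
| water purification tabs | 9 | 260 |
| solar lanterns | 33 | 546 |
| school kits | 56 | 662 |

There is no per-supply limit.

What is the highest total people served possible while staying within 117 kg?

3380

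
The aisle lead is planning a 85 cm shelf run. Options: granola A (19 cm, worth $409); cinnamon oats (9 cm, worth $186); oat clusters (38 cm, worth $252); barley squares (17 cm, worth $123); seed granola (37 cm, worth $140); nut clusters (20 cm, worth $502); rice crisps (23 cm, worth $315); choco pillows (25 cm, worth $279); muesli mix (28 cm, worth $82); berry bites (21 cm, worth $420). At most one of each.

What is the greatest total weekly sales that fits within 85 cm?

By weekly sales per cm: nut clusters 25.10, granola A 21.53, cinnamon oats 20.67, berry bites 20.00 lead.
The ratio heuristic lands on granola A + cinnamon oats + nut clusters + berry bites (1517) but leaves 16 cm idle.
Dropping cinnamon oats frees 9 cm; slotting in rice crisps (23 cm) lifts the total to 1646 at 83 cm.

1646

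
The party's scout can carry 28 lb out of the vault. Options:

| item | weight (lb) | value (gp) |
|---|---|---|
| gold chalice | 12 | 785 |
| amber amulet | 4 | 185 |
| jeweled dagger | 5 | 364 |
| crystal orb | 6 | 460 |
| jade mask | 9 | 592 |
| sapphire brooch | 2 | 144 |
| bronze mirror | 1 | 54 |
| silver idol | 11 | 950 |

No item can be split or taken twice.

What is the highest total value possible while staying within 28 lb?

By value per lb: silver idol 86.36, crystal orb 76.67, jeweled dagger 72.80 lead.
Filling by ratio: jeweled dagger + crystal orb + sapphire brooch + bronze mirror + silver idol for 1972, with 3 lb left unused.
The 6 lb tied up in jeweled dagger and bronze mirror is better spent on jade mask — total rises to 2146 (28 lb).

2146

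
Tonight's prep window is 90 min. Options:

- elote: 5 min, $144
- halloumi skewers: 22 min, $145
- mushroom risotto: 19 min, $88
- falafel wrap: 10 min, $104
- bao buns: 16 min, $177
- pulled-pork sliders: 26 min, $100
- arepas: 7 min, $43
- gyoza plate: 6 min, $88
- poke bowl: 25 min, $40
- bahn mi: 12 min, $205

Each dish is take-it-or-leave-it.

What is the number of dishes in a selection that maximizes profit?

7

The maximum profit within 90 min is 951.
For example elote + halloumi skewers + mushroom risotto + falafel wrap + bao buns + gyoza plate + bahn mi achieves it, using 90 min.
All optima have 7 dishes.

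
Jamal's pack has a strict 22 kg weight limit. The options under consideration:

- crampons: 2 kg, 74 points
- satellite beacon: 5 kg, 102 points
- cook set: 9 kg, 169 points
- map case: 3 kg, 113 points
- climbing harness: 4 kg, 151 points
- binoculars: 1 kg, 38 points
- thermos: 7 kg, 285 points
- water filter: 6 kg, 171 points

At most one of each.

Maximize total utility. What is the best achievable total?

794

Ranking by ratio (utility/kg): thermos 40.71, binoculars 38.00, climbing harness 37.75, map case 37.67.
Greedy by ratio would take crampons + satellite beacon + map case + climbing harness + binoculars + thermos: 22 kg used, total 763.
Replace satellite beacon and binoculars with water filter: the trade gains 31 net, giving 794 at 22 kg.
Every other selection either busts 22 kg or fails to beat 794.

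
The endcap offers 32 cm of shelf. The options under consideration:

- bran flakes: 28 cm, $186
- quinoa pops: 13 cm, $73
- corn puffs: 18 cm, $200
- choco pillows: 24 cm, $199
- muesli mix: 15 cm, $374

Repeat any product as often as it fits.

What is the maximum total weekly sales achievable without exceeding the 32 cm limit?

By weekly sales per cm: muesli mix 24.93, corn puffs 11.11, choco pillows 8.29 lead.
2×muesli mix uses 30 of the 32 cm and totals 748.
Every other selection either busts 32 cm or fails to beat 748.

748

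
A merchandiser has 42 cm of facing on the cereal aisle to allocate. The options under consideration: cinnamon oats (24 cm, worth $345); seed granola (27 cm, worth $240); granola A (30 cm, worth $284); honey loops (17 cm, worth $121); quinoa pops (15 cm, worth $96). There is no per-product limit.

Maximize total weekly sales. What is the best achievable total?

466

Best packing: cinnamon oats + honey loops — 41 cm, 466 total.
Every other selection either busts 42 cm or fails to beat 466.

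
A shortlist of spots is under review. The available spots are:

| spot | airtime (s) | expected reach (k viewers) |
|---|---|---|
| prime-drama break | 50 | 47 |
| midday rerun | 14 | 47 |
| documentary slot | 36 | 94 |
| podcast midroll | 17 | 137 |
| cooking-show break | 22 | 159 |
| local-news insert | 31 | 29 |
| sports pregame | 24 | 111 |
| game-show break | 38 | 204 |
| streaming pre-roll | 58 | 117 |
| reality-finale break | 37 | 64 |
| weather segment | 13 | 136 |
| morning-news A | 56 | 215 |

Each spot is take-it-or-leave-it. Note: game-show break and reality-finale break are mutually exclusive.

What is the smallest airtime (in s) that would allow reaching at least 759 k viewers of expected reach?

Need the lightest bundle worth ≥ 759.
midday rerun + podcast midroll + cooking-show break + sports pregame + game-show break + weather segment reaches 794 using 128 s.
Below 128 s the best achievable stays under 759.

128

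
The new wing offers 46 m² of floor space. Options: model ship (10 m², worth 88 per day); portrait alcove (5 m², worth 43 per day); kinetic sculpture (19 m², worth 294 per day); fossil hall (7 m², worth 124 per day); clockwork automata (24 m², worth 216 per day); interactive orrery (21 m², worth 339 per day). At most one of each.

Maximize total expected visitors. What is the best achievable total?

Greedy by ratio would take model ship + portrait alcove + fossil hall + interactive orrery: 43 m² used, total 594.
The 17 m² tied up in model ship and fossil hall is better spent on kinetic sculpture — total rises to 676 (45 m²).
Every other selection either busts 46 m² or fails to beat 676.

676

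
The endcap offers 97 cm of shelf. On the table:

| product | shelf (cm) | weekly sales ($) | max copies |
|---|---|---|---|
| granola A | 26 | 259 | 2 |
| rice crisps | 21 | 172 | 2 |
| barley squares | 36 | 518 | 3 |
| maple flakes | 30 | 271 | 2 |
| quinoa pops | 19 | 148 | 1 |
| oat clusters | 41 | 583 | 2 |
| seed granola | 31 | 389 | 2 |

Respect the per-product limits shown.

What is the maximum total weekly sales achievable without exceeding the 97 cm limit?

1249

Taking the top-ratio products first gives rice crisps + 2×barley squares for 1208 (93 cm).
Dropping rice crisps and barley squares frees 57 cm; slotting in quinoa pops + oat clusters (60 cm) lifts the total to 1249 at 96 cm.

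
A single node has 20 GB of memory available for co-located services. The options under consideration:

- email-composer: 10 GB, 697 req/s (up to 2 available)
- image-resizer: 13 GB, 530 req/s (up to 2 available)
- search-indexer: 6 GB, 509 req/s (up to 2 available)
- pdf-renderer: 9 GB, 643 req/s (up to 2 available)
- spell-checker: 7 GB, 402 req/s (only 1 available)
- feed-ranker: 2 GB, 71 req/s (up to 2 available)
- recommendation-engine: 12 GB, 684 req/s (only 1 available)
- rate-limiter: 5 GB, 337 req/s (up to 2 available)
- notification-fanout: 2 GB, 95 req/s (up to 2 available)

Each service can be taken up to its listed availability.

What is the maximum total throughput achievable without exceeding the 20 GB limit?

Ranking by ratio (throughput/GB): search-indexer 84.83, pdf-renderer 71.44, email-composer 69.70.
The ratio heuristic lands on 2×search-indexer + rate-limiter + notification-fanout (1450) but leaves 1 GB idle.
The 8 GB tied up in search-indexer and notification-fanout is better spent on pdf-renderer — total rises to 1489 (20 GB).
Every other selection either busts 20 GB or exceeds an availability limit or fails to beat 1489.

1489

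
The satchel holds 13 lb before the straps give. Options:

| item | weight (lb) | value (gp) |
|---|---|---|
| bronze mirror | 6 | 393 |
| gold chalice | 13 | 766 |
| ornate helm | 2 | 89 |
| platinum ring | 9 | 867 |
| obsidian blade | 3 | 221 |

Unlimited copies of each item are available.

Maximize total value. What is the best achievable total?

1088

Ranking by ratio (value/lb): platinum ring 96.33, obsidian blade 73.67, bronze mirror 65.50, gold chalice 58.92.
Platinum ring + obsidian blade uses 12 of the 13 lb and totals 1088.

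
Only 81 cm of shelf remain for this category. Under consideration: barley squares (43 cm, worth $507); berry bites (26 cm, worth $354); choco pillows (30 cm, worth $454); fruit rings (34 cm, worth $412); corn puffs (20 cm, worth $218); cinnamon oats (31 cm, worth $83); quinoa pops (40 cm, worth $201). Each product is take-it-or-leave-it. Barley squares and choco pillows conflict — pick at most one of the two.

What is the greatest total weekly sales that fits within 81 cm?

By weekly sales per cm: choco pillows 15.13, berry bites 13.62, fruit rings 12.12 lead.
Best packing: berry bites + choco pillows + corn puffs — 76 cm, 1026 total.

1026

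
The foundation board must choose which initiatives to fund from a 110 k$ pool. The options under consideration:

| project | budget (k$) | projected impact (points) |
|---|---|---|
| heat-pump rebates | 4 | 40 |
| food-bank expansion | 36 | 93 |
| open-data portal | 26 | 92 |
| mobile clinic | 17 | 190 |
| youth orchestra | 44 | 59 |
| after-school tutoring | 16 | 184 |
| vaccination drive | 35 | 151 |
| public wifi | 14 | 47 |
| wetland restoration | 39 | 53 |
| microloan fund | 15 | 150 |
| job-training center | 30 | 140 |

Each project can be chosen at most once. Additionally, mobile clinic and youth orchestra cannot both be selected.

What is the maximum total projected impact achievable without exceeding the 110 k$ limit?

796

Best packing: heat-pump rebates + open-data portal + mobile clinic + after-school tutoring + microloan fund + job-training center — 108 k$, 796 total.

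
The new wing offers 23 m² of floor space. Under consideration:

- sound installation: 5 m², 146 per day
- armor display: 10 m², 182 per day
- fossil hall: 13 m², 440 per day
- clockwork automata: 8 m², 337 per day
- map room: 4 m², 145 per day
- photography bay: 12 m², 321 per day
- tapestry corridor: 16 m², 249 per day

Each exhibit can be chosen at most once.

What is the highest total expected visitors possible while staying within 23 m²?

777

Taking the top-ratio exhibits first gives sound installation + clockwork automata + map room for 628 (17 m²).
The 9 m² tied up in sound installation and map room is better spent on fossil hall — total rises to 777 (21 m²).
Nothing else within 23 m² beats 777.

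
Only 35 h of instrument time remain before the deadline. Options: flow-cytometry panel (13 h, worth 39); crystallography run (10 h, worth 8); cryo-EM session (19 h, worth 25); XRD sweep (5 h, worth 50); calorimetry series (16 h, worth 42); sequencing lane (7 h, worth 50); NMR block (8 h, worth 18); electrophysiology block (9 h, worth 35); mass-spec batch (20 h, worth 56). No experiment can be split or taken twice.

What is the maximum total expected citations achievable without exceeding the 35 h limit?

174

The ratio ordering already packs tightly: flow-cytometry panel + XRD sweep + sequencing lane + electrophysiology block, 34 h, 174.
The closest alternative, flow-cytometry panel + XRD sweep + sequencing lane + NMR block, reaches only 157.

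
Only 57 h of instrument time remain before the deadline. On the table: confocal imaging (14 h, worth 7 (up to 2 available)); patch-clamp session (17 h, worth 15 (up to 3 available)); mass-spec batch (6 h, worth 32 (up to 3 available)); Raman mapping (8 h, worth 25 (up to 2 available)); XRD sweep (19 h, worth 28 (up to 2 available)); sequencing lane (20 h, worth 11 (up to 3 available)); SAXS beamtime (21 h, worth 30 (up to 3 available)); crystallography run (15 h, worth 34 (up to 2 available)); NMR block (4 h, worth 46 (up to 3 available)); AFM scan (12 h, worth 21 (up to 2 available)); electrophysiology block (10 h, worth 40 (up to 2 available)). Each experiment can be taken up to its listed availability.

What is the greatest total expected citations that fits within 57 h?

324

Taking the top-ratio experiments first gives 3×mass-spec batch + 3×NMR block + 2×electrophysiology block for 314 (50 h).
Replace electrophysiology block with 2×Raman mapping: the trade gains 10 net, giving 324 at 56 h.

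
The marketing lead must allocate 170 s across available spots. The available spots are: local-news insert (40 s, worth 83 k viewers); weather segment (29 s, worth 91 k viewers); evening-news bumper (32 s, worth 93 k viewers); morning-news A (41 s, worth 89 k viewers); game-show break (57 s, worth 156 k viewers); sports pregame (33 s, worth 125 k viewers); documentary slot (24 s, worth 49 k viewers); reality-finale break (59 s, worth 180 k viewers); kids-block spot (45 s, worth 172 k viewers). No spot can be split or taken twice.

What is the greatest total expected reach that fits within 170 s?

570

Taking the top-ratio spots first gives weather segment + sports pregame + reality-finale break + kids-block spot for 568 (166 s).
The 29 s tied up in weather segment is better spent on evening-news bumper — total rises to 570 (169 s).
An exhaustive check of the 512 subsets confirms 570.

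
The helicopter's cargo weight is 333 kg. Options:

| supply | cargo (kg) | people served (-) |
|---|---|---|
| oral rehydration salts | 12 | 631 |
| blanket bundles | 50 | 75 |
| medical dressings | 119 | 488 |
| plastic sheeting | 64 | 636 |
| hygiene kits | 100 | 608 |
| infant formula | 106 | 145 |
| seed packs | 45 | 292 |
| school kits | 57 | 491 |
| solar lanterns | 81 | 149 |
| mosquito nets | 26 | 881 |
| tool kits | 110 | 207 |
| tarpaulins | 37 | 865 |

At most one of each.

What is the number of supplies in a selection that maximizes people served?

The maximum people served within 333 kg is 4112.
One optimal bundle: oral rehydration salts + plastic sheeting + hygiene kits + school kits + mosquito nets + tarpaulins (296 kg).
All optima have 6 supplies.

6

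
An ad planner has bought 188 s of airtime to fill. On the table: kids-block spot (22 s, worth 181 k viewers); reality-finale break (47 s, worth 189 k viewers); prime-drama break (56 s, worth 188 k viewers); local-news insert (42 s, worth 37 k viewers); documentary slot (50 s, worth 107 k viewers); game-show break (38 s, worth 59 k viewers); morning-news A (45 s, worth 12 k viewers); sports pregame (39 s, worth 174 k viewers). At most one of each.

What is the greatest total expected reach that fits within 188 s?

732

The ratio ordering already packs tightly: kids-block spot + reality-finale break + prime-drama break + sports pregame, 164 s, 732.
The closest alternative, kids-block spot + reality-finale break + prime-drama break + documentary slot, reaches only 665.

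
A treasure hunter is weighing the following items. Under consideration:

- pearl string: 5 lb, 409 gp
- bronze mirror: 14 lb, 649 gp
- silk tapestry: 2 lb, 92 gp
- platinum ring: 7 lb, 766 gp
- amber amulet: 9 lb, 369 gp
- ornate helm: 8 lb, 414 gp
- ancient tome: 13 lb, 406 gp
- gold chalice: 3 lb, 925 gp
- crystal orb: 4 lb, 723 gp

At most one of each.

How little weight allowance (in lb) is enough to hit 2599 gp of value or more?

19

Minimise lb subject to total value ≥ 2599.
Taking pearl string + platinum ring + gold chalice + crystal orb gives 2823 (≥ 2599) for 19 lb.
No combination under 19 lb hits 2599.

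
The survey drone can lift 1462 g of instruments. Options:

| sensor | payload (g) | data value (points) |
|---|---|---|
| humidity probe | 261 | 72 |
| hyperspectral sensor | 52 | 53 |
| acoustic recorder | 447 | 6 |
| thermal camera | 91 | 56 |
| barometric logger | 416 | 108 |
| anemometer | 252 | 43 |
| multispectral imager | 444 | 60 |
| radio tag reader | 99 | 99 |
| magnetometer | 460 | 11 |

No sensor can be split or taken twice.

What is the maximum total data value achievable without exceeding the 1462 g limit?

Ranking by ratio (data value/g): hyperspectral sensor 1.02, radio tag reader 1.00, thermal camera 0.62.
Greedy by ratio would take humidity probe + hyperspectral sensor + thermal camera + barometric logger + anemometer + radio tag reader: 1171 g used, total 431.
The 252 g tied up in anemometer is better spent on multispectral imager — total rises to 448 (1363 g).
Next best is humidity probe + hyperspectral sensor + thermal camera + barometric logger + anemometer + radio tag reader at 431 (1171 g) — short by 17.

448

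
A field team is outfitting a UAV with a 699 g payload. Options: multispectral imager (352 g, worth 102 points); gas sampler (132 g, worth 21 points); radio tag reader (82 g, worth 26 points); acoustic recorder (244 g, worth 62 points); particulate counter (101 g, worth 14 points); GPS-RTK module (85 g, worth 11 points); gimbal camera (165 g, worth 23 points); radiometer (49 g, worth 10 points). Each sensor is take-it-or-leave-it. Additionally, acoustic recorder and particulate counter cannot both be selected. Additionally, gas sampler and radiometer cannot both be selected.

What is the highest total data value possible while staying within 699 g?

Multispectral imager + radio tag reader + acoustic recorder uses 678 of the 699 g and totals 190.

190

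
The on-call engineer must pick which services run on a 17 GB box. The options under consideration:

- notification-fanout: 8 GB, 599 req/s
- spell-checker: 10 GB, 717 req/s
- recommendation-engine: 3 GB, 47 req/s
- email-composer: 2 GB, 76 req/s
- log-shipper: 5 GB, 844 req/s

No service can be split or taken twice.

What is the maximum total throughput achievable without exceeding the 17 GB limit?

Greedy by ratio would take notification-fanout + email-composer + log-shipper: 15 GB used, total 1519.
The 8 GB tied up in notification-fanout is better spent on spell-checker — total rises to 1637 (17 GB).
Nothing else within 17 GB beats 1637.

1637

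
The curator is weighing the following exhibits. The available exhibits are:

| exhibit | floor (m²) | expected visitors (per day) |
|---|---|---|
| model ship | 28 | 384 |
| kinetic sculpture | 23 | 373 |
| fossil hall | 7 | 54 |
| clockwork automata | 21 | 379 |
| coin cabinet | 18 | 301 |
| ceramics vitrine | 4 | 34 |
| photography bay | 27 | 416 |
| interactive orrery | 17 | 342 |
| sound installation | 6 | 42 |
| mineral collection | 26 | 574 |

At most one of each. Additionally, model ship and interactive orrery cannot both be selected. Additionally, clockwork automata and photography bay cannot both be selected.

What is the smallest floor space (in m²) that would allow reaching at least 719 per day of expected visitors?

38

Need the lightest bundle worth ≥ 719.
clockwork automata + interactive orrery reaches 721 using 38 m².
Any bundle with less than 38 m² falls short of 719.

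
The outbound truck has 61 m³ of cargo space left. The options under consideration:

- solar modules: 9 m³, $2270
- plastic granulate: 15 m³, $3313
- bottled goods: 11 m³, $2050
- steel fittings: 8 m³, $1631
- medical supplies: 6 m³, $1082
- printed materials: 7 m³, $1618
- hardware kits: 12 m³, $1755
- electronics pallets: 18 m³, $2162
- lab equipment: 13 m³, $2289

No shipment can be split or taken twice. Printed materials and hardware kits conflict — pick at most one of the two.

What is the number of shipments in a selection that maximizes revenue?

Best achievable revenue is 12622.
For example solar modules + plastic granulate + bottled goods + medical supplies + printed materials + lab equipment achieves it, using 61 m³.
Every optimal selection uses 6 shipments.

6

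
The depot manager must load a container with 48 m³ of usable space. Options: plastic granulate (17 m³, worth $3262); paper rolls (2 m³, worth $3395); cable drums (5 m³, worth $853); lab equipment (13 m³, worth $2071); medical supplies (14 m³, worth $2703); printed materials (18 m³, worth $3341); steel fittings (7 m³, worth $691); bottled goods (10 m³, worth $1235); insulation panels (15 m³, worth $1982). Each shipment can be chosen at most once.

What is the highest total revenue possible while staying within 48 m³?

Taking the top-ratio shipments first gives plastic granulate + paper rolls + cable drums + medical supplies + bottled goods for 11448 (48 m³).
But paper rolls + lab equipment + medical supplies + printed materials fits in 47 m³ and reaches 11510.
Next best is plastic granulate + paper rolls + cable drums + medical supplies + bottled goods at 11448 (48 m³) — short by 62.

11510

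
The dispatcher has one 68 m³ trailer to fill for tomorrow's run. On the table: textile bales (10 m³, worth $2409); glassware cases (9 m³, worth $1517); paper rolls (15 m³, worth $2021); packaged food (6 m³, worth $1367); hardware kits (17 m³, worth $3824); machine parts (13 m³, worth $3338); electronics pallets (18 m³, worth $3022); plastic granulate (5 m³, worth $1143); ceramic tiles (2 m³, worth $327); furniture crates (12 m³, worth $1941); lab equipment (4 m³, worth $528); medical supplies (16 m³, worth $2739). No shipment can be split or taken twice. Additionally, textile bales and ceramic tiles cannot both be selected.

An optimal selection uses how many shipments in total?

6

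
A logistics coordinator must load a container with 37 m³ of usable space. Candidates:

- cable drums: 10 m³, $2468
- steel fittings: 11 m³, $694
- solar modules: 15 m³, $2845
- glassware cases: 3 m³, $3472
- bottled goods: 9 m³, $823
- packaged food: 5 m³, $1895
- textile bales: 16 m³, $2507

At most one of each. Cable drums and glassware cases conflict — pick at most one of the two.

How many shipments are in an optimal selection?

4

Optimal total is 9035.
One optimal bundle: solar modules + glassware cases + bottled goods + packaged food (32 m³).
All optima have 4 shipments.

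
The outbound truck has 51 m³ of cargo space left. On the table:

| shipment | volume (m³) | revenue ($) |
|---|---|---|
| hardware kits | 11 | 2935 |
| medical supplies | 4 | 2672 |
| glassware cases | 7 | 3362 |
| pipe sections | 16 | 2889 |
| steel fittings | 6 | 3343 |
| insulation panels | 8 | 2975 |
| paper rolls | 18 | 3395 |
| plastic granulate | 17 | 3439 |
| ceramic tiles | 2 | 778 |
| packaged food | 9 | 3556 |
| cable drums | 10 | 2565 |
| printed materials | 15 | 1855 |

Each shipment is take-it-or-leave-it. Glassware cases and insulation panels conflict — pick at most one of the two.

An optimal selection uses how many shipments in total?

7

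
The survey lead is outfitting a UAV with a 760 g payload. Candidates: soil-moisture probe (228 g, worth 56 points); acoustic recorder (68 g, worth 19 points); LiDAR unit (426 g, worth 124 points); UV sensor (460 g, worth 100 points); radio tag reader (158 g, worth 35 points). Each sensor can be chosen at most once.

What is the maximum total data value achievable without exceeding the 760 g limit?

199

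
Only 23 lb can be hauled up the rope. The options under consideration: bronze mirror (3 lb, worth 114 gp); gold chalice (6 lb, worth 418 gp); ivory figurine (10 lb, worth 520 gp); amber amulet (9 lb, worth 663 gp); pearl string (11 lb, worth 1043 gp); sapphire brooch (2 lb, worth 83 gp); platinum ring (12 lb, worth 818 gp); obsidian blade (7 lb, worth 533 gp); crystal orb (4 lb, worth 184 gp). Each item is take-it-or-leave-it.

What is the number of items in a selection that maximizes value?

2

Optimal total is 1861.
pearl string + platinum ring hits 1861 at 23 lb.
All optima have 2 items.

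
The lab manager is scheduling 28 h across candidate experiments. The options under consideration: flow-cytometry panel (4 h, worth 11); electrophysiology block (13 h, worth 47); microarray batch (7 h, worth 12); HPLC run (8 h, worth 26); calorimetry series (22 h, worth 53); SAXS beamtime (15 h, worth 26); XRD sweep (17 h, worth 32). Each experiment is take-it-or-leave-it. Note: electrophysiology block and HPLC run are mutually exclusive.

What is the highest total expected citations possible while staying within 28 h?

73

Best packing: electrophysiology block + SAXS beamtime — 28 h, 73 total.
Runner-up flow-cytometry panel + electrophysiology block + microarray batch tops out at 70.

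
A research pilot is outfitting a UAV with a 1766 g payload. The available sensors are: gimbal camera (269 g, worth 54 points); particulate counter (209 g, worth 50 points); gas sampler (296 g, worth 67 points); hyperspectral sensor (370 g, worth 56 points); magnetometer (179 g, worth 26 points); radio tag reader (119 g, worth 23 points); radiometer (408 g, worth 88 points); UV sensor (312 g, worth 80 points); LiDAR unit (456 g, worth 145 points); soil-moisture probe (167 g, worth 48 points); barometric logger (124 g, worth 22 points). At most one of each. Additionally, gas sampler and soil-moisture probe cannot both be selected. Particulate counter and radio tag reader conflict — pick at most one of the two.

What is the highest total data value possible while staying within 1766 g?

By data value per g: LiDAR unit 0.32, soil-moisture probe 0.29, UV sensor 0.26 lead.
Gimbal camera + radio tag reader + radiometer + UV sensor + LiDAR unit + soil-moisture probe uses 1731 of the 1766 g and totals 438.

438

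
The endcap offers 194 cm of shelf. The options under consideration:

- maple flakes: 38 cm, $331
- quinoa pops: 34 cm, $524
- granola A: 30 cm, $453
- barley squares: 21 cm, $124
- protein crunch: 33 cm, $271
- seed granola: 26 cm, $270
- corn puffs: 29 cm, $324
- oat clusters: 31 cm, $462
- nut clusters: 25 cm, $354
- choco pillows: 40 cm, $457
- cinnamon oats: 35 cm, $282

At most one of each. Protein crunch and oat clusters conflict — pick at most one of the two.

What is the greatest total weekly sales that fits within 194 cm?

2574

Quinoa pops + granola A + corn puffs + oat clusters + nut clusters + choco pillows uses 189 of the 194 cm and totals 2574.
An exhaustive check of the 2048 subsets confirms 2574.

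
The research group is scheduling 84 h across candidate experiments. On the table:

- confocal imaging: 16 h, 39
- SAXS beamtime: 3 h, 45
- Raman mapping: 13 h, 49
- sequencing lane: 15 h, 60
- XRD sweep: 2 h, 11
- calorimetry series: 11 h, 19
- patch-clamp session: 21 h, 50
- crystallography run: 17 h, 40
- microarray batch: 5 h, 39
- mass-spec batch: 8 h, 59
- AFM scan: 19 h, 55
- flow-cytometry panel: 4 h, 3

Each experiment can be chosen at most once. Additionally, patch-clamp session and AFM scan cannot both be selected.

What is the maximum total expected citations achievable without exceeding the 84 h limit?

358

The ratio heuristic lands on confocal imaging + SAXS beamtime + Raman mapping + sequencing lane + XRD sweep + microarray batch + mass-spec batch + AFM scan (357) but leaves 3 h idle.
The 16 h tied up in confocal imaging is better spent on crystallography run — total rises to 358 (82 h).
Next best is confocal imaging + SAXS beamtime + Raman mapping + sequencing lane + XRD sweep + microarray batch + mass-spec batch + AFM scan at 357 (81 h) — short by 1.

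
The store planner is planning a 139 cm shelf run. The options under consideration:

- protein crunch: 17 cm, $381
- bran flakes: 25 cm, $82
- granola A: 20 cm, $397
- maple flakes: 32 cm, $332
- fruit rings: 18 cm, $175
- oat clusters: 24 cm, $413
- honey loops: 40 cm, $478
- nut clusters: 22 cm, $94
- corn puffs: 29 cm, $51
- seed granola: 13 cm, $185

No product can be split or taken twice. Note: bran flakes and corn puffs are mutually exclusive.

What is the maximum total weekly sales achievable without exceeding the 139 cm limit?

Best packing: protein crunch + granola A + fruit rings + oat clusters + honey loops + seed granola — 132 cm, 2029 total.
Nothing else feasible within 139 cm beats 2029.

2029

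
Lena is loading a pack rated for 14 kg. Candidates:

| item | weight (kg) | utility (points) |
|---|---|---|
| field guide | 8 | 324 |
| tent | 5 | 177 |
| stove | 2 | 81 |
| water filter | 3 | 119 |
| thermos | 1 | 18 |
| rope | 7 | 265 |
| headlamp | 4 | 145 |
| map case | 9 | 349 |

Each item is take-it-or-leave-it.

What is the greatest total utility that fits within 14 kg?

550

Greedy by ratio would take field guide + stove + water filter + thermos: 14 kg used, total 542.
Dropping water filter and thermos frees 4 kg; slotting in headlamp (4 kg) lifts the total to 550 at 14 kg.
That's the maximum — no swap from here does better than 550.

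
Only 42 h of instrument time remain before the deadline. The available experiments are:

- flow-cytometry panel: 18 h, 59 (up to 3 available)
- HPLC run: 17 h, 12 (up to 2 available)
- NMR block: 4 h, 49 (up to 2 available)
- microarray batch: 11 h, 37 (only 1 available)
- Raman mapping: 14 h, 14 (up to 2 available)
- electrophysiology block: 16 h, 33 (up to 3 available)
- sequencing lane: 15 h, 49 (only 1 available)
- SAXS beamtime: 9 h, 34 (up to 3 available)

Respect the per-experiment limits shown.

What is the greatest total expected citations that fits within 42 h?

215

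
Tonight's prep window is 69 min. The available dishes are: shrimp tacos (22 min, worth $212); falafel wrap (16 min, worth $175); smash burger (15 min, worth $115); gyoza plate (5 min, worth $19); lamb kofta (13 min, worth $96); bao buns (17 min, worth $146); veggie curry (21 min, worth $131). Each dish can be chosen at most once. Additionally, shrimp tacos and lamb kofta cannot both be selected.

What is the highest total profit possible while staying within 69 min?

567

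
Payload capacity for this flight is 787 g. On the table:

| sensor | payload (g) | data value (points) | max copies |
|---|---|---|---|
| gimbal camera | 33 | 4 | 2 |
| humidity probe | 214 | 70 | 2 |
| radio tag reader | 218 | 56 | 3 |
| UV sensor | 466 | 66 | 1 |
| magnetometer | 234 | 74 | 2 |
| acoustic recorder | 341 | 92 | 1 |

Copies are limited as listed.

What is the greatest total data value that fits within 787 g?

232

Ranking by ratio (data value/g): humidity probe 0.33, magnetometer 0.32, acoustic recorder 0.27.
Greedy by ratio would take 2×gimbal camera + 2×humidity probe + magnetometer: 728 g used, total 222.
Dropping 2×gimbal camera and magnetometer frees 300 g; slotting in acoustic recorder (341 g) lifts the total to 232 at 769 g.
No other feasible combination exceeds 232.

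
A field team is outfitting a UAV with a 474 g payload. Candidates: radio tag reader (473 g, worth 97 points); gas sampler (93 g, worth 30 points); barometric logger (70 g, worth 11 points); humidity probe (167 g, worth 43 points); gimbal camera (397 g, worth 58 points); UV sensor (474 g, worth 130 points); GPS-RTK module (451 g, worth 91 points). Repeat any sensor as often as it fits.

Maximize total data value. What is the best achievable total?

The ratio ordering already packs tightly: 5×gas sampler, 465 g, 150.

150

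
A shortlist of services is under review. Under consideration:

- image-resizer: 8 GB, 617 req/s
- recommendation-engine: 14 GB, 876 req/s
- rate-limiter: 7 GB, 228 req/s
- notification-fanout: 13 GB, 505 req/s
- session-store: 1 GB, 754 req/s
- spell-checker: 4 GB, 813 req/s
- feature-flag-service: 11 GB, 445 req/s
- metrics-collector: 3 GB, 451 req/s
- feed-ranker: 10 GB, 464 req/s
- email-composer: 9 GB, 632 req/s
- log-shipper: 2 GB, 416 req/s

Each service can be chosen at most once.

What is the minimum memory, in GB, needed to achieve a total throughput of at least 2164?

10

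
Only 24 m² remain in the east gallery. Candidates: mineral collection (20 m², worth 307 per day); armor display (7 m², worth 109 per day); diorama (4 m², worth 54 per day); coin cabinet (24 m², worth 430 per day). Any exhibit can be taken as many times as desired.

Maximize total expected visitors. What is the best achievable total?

Taking coin cabinet: 24 m² used, 430 in expected visitors.

430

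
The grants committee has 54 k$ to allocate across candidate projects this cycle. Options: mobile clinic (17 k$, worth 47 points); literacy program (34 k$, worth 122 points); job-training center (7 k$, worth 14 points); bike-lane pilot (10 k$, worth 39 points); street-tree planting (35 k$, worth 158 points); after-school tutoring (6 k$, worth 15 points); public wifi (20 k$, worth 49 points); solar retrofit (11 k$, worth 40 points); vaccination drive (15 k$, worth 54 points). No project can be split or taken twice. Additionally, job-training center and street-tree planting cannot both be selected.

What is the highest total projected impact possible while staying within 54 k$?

Greedy by ratio would take bike-lane pilot + street-tree planting + after-school tutoring: 51 k$ used, total 212.
Replace bike-lane pilot with solar retrofit: the trade gains 1 net, giving 213 at 52 k$.
The spare 2 k$ is too small for any remaining project, and no feasible exchange beats 213.

213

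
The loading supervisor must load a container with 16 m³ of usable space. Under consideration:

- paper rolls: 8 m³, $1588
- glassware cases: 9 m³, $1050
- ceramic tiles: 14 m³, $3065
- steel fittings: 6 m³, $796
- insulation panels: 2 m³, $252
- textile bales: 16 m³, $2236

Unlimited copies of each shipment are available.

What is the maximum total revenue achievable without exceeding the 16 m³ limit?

3317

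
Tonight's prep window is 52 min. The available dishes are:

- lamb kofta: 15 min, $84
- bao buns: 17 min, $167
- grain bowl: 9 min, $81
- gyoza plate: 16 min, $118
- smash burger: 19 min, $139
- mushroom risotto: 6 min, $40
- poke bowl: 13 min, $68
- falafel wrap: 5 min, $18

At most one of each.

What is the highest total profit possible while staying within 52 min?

427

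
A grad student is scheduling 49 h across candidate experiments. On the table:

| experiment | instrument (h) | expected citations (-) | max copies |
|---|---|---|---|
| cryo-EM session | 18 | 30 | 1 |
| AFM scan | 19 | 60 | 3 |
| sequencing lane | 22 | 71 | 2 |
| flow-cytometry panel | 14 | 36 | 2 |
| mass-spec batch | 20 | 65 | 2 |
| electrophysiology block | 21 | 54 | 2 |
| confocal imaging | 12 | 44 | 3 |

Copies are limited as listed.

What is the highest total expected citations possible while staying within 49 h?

159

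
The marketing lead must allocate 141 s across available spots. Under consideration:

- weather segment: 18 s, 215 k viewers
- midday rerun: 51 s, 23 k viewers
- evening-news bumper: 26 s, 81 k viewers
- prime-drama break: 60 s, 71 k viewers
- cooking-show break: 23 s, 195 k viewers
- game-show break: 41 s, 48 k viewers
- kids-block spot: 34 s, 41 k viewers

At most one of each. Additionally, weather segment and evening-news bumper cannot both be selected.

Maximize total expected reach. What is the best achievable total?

Best packing: weather segment + prime-drama break + cooking-show break + kids-block spot — 135 s, 522 total.
Next best is weather segment + cooking-show break + game-show break + kids-block spot at 499 (116 s) — short by 23.

522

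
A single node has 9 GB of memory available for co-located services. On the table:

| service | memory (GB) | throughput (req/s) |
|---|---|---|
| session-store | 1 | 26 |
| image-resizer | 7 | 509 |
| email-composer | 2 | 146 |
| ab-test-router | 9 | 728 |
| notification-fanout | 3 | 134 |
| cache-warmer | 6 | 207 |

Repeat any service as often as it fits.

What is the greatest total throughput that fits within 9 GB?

By throughput per GB: ab-test-router 80.89, email-composer 73.00, image-resizer 72.71 lead.
Taking ab-test-router: 9 GB used, 728 in throughput.
Every other selection either busts 9 GB or fails to beat 728.

728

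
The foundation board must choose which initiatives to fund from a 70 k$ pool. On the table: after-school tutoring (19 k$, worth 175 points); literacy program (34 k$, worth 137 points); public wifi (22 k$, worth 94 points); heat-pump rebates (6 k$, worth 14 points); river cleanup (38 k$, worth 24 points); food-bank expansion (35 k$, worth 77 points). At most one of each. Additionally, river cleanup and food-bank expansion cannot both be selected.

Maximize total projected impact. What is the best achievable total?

326

Filling by ratio: after-school tutoring + public wifi + heat-pump rebates for 283, with 23 k$ left unused.
The 22 k$ tied up in public wifi is better spent on literacy program — total rises to 326 (59 k$).
The closest alternative, after-school tutoring + literacy program, reaches only 312.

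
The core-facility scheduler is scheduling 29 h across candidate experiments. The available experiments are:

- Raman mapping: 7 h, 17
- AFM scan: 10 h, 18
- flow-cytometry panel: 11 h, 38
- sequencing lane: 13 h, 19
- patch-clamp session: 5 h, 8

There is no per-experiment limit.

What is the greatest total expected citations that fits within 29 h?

93

Raman mapping + 2×flow-cytometry panel uses 29 of the 29 h and totals 93.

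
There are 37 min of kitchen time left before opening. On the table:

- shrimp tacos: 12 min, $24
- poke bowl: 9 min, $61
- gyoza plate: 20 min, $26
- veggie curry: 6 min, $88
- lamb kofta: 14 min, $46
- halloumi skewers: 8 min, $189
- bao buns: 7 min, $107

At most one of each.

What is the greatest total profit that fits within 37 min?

Best packing: poke bowl + veggie curry + halloumi skewers + bao buns — 30 min, 445 total.
Nothing else within 37 min beats 445.

445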